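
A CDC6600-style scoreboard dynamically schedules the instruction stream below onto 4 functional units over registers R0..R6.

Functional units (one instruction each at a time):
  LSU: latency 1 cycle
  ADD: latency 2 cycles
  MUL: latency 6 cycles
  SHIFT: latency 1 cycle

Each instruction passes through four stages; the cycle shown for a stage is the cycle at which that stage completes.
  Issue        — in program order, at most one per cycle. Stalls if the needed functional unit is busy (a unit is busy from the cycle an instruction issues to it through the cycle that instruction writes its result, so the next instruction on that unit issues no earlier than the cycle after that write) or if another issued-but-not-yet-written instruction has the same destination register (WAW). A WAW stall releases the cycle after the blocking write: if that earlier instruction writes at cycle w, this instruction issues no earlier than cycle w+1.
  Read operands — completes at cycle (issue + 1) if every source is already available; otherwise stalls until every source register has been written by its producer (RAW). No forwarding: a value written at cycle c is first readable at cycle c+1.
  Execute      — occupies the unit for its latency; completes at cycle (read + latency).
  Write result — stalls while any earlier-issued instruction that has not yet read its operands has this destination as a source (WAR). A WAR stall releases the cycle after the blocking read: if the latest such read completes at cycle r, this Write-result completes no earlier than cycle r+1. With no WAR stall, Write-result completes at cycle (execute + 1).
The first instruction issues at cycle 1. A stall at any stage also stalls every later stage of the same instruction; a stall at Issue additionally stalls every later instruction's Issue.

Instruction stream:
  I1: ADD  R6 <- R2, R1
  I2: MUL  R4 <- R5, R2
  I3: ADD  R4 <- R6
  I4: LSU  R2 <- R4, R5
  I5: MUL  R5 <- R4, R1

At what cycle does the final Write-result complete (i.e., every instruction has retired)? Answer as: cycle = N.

cycle = 23

  I1 | 1 | 2 | 4 | 5
  I2 | 2 | 3 | 9 | 10
  I3 | 11 | 12 | 14 | 15   WAW R4: wait I2 write@10
  I4 | 12 | 16 | 17 | 18   RAW R4: wait I3 write@15
  I5 | 13 | 16 | 22 | 23   RAW R4: wait I3 write@15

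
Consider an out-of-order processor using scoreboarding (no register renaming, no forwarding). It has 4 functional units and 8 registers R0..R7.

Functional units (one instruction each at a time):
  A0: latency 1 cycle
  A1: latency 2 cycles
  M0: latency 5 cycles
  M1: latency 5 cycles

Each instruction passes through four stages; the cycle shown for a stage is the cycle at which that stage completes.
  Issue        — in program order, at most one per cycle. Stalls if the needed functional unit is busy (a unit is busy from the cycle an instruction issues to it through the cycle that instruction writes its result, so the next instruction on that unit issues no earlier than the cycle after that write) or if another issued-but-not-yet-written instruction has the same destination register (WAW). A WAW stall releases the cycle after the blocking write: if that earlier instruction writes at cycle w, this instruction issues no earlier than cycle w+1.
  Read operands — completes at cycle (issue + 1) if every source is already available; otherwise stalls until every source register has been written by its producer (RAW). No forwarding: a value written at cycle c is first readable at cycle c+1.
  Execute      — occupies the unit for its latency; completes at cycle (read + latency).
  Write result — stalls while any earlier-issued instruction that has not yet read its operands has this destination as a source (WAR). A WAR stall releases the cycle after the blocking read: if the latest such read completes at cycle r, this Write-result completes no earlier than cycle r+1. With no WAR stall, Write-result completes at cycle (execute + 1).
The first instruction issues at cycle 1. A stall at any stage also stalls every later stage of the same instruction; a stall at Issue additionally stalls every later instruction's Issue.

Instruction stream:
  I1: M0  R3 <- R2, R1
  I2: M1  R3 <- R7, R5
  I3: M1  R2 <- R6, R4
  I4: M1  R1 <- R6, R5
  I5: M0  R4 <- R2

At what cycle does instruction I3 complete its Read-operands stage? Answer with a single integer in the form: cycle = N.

cycle = 18

t=1  I1 issues→M0
t=2  I1 reads
t=7  I1 exec-done
t=8  I1 writes R3
t=9  I2 issues→M1
t=10  I2 reads
t=15  I2 exec-done
t=16  I2 writes R3
t=17  I3 issues→M1
t=18  I3 reads
t=23  I3 exec-done
t=24  I3 writes R2
t=25  I4 issues→M1
t=26  I4 reads, I5 issues→M0
t=27  I5 reads
t=31  I4 exec-done
t=32  I4 writes R1, I5 exec-done
t=33  I5 writes R4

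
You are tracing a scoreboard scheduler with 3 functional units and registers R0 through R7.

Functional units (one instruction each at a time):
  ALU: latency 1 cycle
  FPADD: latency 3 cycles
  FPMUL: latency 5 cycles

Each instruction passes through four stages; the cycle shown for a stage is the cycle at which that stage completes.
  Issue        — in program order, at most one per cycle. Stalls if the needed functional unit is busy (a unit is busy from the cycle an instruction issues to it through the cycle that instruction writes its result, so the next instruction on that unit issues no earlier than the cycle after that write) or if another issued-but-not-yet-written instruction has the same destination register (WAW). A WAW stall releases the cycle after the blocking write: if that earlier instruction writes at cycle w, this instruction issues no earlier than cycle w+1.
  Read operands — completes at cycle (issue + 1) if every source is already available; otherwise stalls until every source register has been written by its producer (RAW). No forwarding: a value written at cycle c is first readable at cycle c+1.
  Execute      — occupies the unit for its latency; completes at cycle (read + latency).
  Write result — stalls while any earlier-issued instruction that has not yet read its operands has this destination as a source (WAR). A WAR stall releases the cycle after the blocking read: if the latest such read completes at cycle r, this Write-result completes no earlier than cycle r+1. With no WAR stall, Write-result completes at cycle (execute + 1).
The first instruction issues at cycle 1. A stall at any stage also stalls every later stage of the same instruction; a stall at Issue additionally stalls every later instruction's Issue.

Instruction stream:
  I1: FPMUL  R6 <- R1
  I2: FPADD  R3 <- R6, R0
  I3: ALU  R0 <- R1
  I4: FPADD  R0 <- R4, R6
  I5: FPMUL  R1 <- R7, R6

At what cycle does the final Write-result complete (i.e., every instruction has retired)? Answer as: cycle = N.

I1: IS=1 RO=2 EX=7 WR=8
I2: IS=2 RO=9 EX=12 WR=13  [RAW R6: wait I1 write@8]
I3: IS=3 RO=4 EX=5 WR=10  [WAR R0: wait I2 read@9]
I4: IS=14 RO=15 EX=18 WR=19  [struct: FPADD busy until I2 writes@13]
I5: IS=15 RO=16 EX=21 WR=22

cycle = 22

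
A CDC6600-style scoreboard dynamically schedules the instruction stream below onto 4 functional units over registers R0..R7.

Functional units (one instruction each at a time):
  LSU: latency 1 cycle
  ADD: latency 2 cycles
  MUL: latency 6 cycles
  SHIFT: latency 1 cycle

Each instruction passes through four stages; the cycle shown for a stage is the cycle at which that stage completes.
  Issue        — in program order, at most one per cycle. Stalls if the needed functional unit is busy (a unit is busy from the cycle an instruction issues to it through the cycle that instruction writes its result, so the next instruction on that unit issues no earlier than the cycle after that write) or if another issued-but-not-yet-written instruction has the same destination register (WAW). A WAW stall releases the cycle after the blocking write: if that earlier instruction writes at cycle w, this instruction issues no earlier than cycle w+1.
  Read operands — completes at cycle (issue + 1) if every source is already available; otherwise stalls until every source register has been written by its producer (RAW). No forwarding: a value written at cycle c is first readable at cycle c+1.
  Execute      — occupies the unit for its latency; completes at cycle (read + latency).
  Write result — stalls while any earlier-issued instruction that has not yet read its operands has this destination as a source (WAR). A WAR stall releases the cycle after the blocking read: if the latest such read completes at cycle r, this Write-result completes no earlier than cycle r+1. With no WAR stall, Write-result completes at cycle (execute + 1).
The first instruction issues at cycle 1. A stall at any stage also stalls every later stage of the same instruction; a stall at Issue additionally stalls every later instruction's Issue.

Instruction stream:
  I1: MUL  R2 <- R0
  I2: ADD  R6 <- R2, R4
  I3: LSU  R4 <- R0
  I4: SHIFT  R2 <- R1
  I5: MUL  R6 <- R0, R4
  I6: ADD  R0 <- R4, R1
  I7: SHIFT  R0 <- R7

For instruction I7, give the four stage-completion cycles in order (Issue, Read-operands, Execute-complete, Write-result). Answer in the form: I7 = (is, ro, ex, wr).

I7 = (20, 21, 22, 23)

I1 -> (1, 2, 8, 9)
I2 -> (2, 10, 12, 13)  // RAW R2: wait I1 write@9
I3 -> (3, 4, 5, 11)  // WAR R4: wait I2 read@10
I4 -> (10, 11, 12, 13)  // WAW R2: wait I1 write@9
I5 -> (14, 15, 21, 22)  // WAW R6: wait I2 write@13
I6 -> (15, 16, 18, 19)
I7 -> (20, 21, 22, 23)  // WAW R0: wait I6 write@19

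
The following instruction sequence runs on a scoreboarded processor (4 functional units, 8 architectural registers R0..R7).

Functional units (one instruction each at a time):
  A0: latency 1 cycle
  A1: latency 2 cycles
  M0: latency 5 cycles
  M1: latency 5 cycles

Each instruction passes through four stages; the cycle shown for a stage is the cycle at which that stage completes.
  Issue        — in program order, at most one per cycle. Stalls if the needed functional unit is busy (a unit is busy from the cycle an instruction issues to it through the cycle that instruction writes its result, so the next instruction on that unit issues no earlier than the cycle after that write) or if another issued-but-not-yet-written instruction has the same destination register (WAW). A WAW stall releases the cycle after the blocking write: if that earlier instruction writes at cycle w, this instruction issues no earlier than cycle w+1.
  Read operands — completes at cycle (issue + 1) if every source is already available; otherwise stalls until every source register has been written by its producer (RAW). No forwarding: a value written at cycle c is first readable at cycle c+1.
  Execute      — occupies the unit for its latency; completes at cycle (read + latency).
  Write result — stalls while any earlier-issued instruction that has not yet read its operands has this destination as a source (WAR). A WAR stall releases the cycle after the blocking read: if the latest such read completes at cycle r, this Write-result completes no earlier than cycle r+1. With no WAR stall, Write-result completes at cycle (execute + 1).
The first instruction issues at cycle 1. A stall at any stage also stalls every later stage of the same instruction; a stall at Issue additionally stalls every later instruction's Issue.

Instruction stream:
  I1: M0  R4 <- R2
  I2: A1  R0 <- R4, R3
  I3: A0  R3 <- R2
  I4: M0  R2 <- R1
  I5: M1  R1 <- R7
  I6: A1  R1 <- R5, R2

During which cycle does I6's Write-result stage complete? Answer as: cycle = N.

1) issue 1, read 2, done 7, write 8
2) issue 2, read 9, done 11, write 12  <RAW R4: wait I1 write@8>
3) issue 3, read 4, done 5, write 10  <WAR R3: wait I2 read@9>
4) issue 9, read 10, done 15, write 16  <struct: M0 busy until I1 writes@8>
5) issue 10, read 11, done 16, write 17
6) issue 18, read 19, done 21, write 22  <WAW R1: wait I5 write@17>

cycle = 22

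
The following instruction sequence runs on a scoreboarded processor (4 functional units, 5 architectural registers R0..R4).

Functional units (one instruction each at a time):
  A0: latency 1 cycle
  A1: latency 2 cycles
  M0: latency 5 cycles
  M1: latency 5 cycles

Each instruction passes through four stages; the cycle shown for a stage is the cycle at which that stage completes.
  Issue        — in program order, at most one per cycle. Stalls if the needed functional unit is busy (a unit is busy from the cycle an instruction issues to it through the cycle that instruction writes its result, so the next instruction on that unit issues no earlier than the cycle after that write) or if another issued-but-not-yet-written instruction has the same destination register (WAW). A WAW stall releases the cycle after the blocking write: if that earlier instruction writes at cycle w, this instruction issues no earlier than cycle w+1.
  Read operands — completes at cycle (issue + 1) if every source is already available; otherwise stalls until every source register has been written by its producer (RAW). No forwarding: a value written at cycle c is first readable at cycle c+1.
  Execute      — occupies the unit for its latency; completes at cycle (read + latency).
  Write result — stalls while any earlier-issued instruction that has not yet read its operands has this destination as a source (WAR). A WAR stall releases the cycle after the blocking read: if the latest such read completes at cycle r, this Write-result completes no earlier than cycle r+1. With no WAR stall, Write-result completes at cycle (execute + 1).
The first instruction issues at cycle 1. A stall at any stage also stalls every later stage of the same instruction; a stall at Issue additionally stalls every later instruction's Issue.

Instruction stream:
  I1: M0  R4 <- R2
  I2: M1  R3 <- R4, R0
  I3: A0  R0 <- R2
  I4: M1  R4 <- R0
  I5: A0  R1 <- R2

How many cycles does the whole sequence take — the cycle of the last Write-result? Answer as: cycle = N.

t=1  I1 issues→M0
t=2  I1 reads, I2 issues→M1
t=3  I3 issues→A0
t=4  I3 reads
t=5  I3 exec-done
t=7  I1 exec-done
t=8  I1 writes R4
t=9  I2 reads
t=10  I3 writes R0
t=14  I2 exec-done
t=15  I2 writes R3
t=16  I4 issues→M1
t=17  I4 reads, I5 issues→A0
t=18  I5 reads
t=19  I5 exec-done
t=20  I5 writes R1
t=22  I4 exec-done
t=23  I4 writes R4

cycle = 23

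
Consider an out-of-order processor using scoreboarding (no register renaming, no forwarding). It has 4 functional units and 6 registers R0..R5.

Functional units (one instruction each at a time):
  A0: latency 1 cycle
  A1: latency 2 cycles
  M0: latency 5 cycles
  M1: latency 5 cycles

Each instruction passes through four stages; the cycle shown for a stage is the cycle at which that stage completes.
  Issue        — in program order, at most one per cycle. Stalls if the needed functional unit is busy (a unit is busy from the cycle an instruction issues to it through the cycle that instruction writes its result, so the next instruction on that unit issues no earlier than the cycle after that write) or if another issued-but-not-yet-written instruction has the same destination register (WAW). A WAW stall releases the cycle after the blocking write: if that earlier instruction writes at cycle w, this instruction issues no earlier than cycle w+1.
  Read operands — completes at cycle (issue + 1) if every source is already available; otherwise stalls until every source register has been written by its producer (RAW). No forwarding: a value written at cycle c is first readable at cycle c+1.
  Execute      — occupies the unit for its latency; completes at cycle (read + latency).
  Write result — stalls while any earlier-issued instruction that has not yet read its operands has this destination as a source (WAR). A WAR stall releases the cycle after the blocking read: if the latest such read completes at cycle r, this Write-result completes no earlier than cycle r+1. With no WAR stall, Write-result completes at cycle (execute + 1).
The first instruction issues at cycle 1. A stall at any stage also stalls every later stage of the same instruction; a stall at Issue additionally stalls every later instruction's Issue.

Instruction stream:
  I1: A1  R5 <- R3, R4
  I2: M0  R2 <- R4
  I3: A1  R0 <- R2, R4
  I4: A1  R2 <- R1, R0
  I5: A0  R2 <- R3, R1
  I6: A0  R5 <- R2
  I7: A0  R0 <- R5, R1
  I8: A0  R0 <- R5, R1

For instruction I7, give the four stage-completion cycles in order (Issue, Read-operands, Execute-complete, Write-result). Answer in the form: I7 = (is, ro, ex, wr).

I7 = (27, 28, 29, 30)

c1: I1 issues→A1
c2: I1 reads · I2 issues→M0
c3: I2 reads
c4: I1 exec-done
c5: I1 writes R5
c6: I3 issues→A1
c8: I2 exec-done
c9: I2 writes R2
c10: I3 reads
c12: I3 exec-done
c13: I3 writes R0
c14: I4 issues→A1
c15: I4 reads
c17: I4 exec-done
c18: I4 writes R2
c19: I5 issues→A0
c20: I5 reads
c21: I5 exec-done
c22: I5 writes R2
c23: I6 issues→A0
c24: I6 reads
c25: I6 exec-done
c26: I6 writes R5
c27: I7 issues→A0
c28: I7 reads
c29: I7 exec-done
c30: I7 writes R0
c31: I8 issues→A0
c32: I8 reads
c33: I8 exec-done
c34: I8 writes R0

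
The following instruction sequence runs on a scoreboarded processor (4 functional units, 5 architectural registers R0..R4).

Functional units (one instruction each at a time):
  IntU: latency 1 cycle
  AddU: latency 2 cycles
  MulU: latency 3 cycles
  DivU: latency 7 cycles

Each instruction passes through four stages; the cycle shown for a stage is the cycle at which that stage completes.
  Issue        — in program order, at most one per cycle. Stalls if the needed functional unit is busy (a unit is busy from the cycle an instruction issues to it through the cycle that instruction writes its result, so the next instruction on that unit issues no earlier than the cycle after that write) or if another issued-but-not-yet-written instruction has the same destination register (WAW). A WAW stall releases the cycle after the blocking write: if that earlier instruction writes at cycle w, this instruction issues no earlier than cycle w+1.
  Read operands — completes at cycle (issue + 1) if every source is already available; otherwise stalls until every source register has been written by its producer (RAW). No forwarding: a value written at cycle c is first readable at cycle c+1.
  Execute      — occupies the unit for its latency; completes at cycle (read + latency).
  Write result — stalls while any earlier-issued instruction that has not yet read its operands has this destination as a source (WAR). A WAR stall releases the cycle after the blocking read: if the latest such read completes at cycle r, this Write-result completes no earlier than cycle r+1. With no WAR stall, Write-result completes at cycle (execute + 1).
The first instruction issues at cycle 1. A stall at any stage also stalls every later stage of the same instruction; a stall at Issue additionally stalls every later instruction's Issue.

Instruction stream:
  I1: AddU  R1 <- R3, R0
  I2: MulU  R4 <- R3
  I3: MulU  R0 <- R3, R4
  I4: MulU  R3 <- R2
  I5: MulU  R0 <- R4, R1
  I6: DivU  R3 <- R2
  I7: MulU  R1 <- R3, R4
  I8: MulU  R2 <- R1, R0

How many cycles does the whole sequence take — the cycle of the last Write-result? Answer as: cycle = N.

  I1 | 1 | 2 | 4 | 5
  I2 | 2 | 3 | 6 | 7
  I3 | 8 | 9 | 12 | 13   struct: MulU busy until I2 writes@7
  I4 | 14 | 15 | 18 | 19   struct: MulU busy until I3 writes@13
  I5 | 20 | 21 | 24 | 25   struct: MulU busy until I4 writes@19
  I6 | 21 | 22 | 29 | 30
  I7 | 26 | 31 | 34 | 35   struct: MulU busy until I5 writes@25 · RAW R3: wait I6 write@30
  I8 | 36 | 37 | 40 | 41   struct: MulU busy until I7 writes@35

cycle = 41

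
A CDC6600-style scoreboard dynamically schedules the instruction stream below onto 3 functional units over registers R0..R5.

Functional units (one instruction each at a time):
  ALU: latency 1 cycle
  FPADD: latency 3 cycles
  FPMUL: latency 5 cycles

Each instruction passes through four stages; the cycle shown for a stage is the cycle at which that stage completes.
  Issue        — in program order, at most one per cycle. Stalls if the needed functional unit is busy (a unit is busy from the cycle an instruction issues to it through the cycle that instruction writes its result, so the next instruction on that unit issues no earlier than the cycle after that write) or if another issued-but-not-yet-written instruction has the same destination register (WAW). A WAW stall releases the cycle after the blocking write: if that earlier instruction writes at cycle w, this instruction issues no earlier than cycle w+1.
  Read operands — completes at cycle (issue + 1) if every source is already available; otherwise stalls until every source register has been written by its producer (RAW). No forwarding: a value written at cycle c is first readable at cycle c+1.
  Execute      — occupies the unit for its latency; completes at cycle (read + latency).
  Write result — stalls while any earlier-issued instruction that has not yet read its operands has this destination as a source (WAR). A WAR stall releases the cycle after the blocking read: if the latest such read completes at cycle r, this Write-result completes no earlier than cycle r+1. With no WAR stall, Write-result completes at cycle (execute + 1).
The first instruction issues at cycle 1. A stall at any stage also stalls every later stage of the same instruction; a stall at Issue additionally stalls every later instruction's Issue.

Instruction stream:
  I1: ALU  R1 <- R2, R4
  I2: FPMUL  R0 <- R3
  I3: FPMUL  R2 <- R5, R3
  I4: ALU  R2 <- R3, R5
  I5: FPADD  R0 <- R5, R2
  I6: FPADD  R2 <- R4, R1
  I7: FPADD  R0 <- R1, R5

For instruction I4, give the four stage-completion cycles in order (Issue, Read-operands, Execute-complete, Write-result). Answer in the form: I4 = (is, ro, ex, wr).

I4 = (18, 19, 20, 21)

cycle 1: issue I1 (ALU)
cycle 2: I1 read-ops, issue I2 (FPMUL)
cycle 3: I1 finished on ALU, I2 read-ops
cycle 4: I1→R1
cycle 8: I2 finished on FPMUL
cycle 9: I2→R0
cycle 10: issue I3 (FPMUL)
cycle 11: I3 read-ops
cycle 16: I3 finished on FPMUL
cycle 17: I3→R2
cycle 18: issue I4 (ALU)
cycle 19: I4 read-ops, issue I5 (FPADD)
cycle 20: I4 finished on ALU
cycle 21: I4→R2
cycle 22: I5 read-ops
cycle 25: I5 finished on FPADD
cycle 26: I5→R0
cycle 27: issue I6 (FPADD)
cycle 28: I6 read-ops
cycle 31: I6 finished on FPADD
cycle 32: I6→R2
cycle 33: issue I7 (FPADD)
cycle 34: I7 read-ops
cycle 37: I7 finished on FPADD
cycle 38: I7→R0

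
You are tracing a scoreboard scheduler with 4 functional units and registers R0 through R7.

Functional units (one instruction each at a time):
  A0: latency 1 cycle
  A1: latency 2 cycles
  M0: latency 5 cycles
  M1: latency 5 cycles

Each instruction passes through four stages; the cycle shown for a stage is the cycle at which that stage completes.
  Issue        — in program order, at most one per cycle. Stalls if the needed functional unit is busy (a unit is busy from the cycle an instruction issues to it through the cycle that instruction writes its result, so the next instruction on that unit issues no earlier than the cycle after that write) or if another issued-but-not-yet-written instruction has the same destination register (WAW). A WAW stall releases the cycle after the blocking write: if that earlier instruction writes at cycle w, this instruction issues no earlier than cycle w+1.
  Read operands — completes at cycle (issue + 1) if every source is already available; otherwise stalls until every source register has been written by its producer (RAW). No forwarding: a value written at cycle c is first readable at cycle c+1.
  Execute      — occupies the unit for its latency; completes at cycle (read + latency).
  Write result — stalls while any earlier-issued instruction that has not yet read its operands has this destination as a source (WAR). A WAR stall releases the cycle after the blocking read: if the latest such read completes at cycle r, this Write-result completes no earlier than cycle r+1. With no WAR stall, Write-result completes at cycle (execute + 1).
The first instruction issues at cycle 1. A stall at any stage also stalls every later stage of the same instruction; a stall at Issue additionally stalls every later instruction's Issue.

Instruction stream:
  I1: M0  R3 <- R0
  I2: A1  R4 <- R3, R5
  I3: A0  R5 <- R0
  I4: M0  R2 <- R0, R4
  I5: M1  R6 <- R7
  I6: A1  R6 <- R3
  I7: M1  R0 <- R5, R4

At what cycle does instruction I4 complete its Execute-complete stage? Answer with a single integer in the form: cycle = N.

cycle = 18

cycle 1: I1→M0
cycle 2: I1 RO; I2→A1
cycle 3: I3→A0
cycle 4: I3 RO
cycle 5: I3 EX
cycle 7: I1 EX
cycle 8: I1 WR R3
cycle 9: I2 RO; I4→M0
cycle 10: I3 WR R5; I5→M1
cycle 11: I2 EX; I5 RO
cycle 12: I2 WR R4
cycle 13: I4 RO
cycle 16: I5 EX
cycle 17: I5 WR R6
cycle 18: I4 EX; I6→A1
cycle 19: I4 WR R2; I6 RO; I7→M1
cycle 20: I7 RO
cycle 21: I6 EX
cycle 22: I6 WR R6
cycle 25: I7 EX
cycle 26: I7 WR R0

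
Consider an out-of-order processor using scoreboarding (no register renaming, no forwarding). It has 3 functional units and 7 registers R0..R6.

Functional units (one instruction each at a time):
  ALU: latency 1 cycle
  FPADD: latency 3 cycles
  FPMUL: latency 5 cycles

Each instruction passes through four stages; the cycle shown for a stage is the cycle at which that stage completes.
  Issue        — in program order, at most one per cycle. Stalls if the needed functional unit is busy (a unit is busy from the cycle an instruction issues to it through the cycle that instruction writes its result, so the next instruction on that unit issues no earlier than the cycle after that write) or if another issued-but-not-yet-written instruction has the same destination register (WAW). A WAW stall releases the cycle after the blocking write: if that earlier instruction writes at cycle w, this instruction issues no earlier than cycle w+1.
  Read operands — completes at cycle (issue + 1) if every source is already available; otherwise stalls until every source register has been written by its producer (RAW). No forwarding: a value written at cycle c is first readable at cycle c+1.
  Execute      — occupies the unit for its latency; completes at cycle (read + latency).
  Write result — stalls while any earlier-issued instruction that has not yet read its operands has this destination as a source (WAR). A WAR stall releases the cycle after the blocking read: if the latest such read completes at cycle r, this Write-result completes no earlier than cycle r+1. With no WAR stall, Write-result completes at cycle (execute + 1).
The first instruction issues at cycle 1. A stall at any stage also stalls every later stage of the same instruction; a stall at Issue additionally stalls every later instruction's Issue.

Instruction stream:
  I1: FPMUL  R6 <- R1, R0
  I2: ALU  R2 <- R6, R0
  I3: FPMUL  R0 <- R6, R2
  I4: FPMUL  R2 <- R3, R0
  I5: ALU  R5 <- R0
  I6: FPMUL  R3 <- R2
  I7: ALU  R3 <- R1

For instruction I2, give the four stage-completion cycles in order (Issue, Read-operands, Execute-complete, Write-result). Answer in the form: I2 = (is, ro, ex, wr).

I2 = (2, 9, 10, 11)

I1: IS=1 RO=2 EX=7 WR=8
I2: IS=2 RO=9 EX=10 WR=11  [RAW R6: wait I1 write@8]
I3: IS=9 RO=12 EX=17 WR=18  [struct: FPMUL busy until I1 writes@8; RAW R2: wait I2 write@11]
I4: IS=19 RO=20 EX=25 WR=26  [struct: FPMUL busy until I3 writes@18]
I5: IS=20 RO=21 EX=22 WR=23
I6: IS=27 RO=28 EX=33 WR=34  [struct: FPMUL busy until I4 writes@26]
I7: IS=35 RO=36 EX=37 WR=38  [WAW R3: wait I6 write@34]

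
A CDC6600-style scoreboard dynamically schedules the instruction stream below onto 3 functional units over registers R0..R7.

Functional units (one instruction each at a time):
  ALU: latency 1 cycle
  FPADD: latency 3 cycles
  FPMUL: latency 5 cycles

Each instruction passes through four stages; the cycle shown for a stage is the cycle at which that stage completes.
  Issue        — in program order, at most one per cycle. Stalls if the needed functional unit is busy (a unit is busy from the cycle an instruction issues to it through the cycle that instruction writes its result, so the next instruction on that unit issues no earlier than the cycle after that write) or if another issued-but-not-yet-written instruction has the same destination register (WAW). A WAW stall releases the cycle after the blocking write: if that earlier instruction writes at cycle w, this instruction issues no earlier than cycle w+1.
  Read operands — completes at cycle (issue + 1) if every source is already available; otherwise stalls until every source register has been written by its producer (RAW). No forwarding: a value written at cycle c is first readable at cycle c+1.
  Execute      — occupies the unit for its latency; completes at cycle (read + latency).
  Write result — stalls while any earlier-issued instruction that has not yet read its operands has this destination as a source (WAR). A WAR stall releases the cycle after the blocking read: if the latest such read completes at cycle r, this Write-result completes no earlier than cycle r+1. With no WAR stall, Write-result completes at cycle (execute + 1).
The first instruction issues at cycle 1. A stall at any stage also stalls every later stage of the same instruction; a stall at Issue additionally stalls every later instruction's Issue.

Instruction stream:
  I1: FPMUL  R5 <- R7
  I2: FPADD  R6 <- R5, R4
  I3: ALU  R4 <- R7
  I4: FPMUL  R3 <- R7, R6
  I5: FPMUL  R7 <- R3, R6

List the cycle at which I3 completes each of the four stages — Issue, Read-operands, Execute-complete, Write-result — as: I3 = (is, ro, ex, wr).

I3 = (3, 4, 5, 10)

I1: IS=1 RO=2 EX=7 WR=8
I2: IS=2 RO=9 EX=12 WR=13  [RAW R5: wait I1 write@8]
I3: IS=3 RO=4 EX=5 WR=10  [WAR R4: wait I2 read@9]
I4: IS=9 RO=14 EX=19 WR=20  [struct: FPMUL busy until I1 writes@8; RAW R6: wait I2 write@13]
I5: IS=21 RO=22 EX=27 WR=28  [struct: FPMUL busy until I4 writes@20]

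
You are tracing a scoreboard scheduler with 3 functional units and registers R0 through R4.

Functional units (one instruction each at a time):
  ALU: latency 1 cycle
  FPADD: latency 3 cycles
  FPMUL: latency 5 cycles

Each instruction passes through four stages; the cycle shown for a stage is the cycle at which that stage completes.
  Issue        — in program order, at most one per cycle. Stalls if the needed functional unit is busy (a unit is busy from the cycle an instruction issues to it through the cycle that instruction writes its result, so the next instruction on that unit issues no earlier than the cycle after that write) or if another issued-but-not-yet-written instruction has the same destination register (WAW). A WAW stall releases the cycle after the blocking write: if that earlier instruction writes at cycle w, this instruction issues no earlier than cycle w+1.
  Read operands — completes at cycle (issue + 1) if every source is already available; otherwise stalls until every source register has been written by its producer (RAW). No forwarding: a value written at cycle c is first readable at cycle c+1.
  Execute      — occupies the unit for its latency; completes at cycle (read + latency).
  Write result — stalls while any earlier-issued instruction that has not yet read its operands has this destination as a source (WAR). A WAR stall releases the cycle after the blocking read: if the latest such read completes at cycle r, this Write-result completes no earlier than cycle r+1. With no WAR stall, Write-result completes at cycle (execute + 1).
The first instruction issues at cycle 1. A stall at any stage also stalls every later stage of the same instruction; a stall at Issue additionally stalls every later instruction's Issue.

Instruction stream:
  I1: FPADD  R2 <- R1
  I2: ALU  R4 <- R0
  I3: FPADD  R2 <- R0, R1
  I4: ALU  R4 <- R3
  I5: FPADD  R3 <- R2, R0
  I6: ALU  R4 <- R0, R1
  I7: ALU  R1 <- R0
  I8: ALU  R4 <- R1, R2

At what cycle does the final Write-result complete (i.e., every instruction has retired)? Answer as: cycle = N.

I1: IS=1 RO=2 EX=5 WR=6
I2: IS=2 RO=3 EX=4 WR=5
I3: IS=7 RO=8 EX=11 WR=12  [struct: FPADD busy until I1 writes@6]
I4: IS=8 RO=9 EX=10 WR=11
I5: IS=13 RO=14 EX=17 WR=18  [struct: FPADD busy until I3 writes@12]
I6: IS=14 RO=15 EX=16 WR=17
I7: IS=18 RO=19 EX=20 WR=21  [struct: ALU busy until I6 writes@17]
I8: IS=22 RO=23 EX=24 WR=25  [struct: ALU busy until I7 writes@21]

cycle = 25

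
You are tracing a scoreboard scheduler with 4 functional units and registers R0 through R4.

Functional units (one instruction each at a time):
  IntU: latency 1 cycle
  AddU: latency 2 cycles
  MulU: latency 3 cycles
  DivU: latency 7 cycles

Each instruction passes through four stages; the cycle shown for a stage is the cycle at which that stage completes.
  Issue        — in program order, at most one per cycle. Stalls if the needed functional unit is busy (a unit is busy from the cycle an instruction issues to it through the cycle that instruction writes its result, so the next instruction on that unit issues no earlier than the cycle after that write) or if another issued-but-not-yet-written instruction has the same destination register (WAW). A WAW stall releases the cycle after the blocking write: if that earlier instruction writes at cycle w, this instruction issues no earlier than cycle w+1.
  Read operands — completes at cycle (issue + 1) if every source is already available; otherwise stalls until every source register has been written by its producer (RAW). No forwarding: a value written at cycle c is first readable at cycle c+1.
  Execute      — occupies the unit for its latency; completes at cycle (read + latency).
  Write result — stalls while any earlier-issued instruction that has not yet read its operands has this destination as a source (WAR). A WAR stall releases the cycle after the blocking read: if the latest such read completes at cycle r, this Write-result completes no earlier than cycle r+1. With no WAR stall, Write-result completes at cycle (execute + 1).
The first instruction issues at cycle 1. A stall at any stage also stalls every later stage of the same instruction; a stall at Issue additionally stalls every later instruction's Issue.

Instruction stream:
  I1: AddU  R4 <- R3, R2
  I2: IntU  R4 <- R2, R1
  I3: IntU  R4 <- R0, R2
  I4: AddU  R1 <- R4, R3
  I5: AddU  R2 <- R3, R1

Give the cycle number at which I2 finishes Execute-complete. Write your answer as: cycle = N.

cycle = 8

[I1] 1/2/4/5
[I2] 6/7/8/9  (WAW R4: wait I1 write@5)
[I3] 10/11/12/13  (struct: IntU busy until I2 writes@9)
[I4] 11/14/16/17  (RAW R4: wait I3 write@13)
[I5] 18/19/21/22  (struct: AddU busy until I4 writes@17)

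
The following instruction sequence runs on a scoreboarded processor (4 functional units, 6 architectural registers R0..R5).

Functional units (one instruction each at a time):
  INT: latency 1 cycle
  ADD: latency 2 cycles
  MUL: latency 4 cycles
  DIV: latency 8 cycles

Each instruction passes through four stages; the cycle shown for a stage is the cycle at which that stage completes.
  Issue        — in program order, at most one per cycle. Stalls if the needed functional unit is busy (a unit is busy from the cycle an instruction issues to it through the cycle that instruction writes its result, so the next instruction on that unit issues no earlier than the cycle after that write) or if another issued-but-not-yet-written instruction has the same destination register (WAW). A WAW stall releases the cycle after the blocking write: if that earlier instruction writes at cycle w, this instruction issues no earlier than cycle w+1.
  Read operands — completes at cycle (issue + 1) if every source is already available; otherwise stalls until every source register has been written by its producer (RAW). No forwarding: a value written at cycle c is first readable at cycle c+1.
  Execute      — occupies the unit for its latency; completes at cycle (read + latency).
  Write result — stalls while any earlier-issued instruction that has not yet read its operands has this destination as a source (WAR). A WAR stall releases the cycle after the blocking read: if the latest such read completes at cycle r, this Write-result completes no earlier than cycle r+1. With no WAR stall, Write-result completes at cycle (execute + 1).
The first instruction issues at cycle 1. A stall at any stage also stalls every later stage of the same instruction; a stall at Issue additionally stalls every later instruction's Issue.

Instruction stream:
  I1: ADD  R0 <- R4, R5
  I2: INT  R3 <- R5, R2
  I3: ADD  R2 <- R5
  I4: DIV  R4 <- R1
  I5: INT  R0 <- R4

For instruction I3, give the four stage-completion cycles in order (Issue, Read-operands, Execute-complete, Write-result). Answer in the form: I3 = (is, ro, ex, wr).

I3 = (6, 7, 9, 10)

I1 -> (1, 2, 4, 5)
I2 -> (2, 3, 4, 5)
I3 -> (6, 7, 9, 10)  // struct: ADD busy until I1 writes@5
I4 -> (7, 8, 16, 17)
I5 -> (8, 18, 19, 20)  // RAW R4: wait I4 write@17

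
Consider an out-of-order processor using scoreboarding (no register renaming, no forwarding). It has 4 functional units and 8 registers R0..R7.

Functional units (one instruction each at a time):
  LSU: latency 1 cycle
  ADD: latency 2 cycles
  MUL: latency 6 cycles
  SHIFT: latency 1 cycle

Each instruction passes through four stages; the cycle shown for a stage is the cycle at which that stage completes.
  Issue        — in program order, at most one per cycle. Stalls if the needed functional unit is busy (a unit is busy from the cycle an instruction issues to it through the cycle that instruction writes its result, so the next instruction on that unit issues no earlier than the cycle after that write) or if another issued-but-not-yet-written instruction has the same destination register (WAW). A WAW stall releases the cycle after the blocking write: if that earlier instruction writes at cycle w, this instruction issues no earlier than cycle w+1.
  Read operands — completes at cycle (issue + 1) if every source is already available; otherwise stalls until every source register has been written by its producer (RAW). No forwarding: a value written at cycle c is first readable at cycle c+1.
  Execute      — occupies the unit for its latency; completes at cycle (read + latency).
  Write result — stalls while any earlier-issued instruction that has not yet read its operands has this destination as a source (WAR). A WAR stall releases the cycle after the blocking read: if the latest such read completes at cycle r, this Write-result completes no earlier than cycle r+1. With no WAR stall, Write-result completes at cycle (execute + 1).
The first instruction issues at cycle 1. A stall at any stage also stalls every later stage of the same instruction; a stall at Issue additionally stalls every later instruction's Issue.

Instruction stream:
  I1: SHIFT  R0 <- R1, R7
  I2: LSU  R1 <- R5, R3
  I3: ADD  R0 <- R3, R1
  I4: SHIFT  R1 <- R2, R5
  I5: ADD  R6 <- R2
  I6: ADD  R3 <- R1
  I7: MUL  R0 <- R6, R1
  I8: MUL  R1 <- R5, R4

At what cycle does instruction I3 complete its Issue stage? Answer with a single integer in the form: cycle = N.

I1: IS=1 RO=2 EX=3 WR=4
I2: IS=2 RO=3 EX=4 WR=5
I3: IS=5 RO=6 EX=8 WR=9  [WAW R0: wait I1 write@4]
I4: IS=6 RO=7 EX=8 WR=9
I5: IS=10 RO=11 EX=13 WR=14  [struct: ADD busy until I3 writes@9]
I6: IS=15 RO=16 EX=18 WR=19  [struct: ADD busy until I5 writes@14]
I7: IS=16 RO=17 EX=23 WR=24
I8: IS=25 RO=26 EX=32 WR=33  [struct: MUL busy until I7 writes@24]

cycle = 5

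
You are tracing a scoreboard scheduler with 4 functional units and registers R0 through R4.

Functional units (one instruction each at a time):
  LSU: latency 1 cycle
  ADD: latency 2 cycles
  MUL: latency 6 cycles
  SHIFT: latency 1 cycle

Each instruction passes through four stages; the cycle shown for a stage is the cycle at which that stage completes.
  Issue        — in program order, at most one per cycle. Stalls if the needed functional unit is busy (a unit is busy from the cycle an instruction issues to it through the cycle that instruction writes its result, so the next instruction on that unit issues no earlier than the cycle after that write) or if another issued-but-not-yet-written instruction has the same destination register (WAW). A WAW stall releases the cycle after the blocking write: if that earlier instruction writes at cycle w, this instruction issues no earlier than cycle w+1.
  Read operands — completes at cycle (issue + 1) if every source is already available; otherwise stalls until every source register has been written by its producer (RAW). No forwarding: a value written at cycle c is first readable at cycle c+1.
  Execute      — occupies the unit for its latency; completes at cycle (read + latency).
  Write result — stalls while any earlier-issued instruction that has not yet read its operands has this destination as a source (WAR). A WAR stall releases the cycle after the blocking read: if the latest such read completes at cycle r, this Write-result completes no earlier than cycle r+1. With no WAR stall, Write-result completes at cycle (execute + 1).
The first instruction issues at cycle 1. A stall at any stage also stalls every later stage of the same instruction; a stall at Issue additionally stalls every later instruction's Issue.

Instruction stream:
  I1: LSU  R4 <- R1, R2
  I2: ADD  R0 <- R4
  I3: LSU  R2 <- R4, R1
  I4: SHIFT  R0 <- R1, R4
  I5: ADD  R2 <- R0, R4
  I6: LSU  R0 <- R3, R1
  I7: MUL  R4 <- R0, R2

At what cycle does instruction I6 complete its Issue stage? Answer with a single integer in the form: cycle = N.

cycle = 13

I1: IS=1 RO=2 EX=3 WR=4
I2: IS=2 RO=5 EX=7 WR=8  [RAW R4: wait I1 write@4]
I3: IS=5 RO=6 EX=7 WR=8  [struct: LSU busy until I1 writes@4]
I4: IS=9 RO=10 EX=11 WR=12  [WAW R0: wait I2 write@8]
I5: IS=10 RO=13 EX=15 WR=16  [RAW R0: wait I4 write@12]
I6: IS=13 RO=14 EX=15 WR=16  [WAW R0: wait I4 write@12]
I7: IS=14 RO=17 EX=23 WR=24  [RAW R0: wait I6 write@16; RAW R2: wait I5 write@16]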